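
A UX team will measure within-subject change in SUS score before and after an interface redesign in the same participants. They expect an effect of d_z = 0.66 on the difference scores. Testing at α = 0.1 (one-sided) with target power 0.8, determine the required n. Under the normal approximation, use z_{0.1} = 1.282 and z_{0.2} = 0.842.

n = 11 pairs

For a paired (one-sample on differences) test: n = ((z_{α} + z_β) / d)².
z_{α} + z_β = 1.282 + 0.842 = 2.124.
n = (2.124 / 0.66)² = 3.218² = 10.36.
Round up.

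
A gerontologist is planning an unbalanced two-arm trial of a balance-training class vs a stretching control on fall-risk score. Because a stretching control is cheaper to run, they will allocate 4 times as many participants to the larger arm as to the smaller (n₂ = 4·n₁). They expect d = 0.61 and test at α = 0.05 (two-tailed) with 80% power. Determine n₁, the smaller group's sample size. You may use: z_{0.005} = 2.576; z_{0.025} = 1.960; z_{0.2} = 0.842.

n₁ = 27

With allocation ratio k = n₂/n₁ = 4, Var(x̄₁−x̄₂) = σ²(1/n₁ + 1/(k·n₁)) = σ²·(k+1)/(k·n₁).
So n₁ = (1 + 1/k)·((z_{α/2} + z_β)/d)² = 1.250 × (2.802/0.61)².
n₁ = 1.250 × 21.10 = 26.4.
Round up: n₁ = 27, giving n₂ = 4 × 27 = 108.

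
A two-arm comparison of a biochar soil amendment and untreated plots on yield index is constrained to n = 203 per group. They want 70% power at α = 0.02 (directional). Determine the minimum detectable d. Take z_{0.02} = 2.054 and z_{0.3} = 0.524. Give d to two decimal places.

For two independent groups of n = 203 each: d_min = (z_{α} + z_β)·√(2/n).
z-sum = 2.054 + 0.524 = 2.578.
d_min = 2.578 × √(2/203) = 2.578 × 0.0993 = 0.256.

d_min ≈ 0.26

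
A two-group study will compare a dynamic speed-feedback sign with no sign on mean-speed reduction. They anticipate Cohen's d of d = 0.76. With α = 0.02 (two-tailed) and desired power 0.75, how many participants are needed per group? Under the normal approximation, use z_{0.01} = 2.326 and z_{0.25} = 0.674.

n = 32 per group

For two independent groups with equal n: n = 2·((z_{α/2} + z_β) / d)².
z_{α/2} + z_β = 2.326 + 0.674 = 3.000.
n = 2 × (3.000 / 0.76)² = 2 × 3.947² = 2 × 15.58 = 31.2.
Round up to the next whole participant.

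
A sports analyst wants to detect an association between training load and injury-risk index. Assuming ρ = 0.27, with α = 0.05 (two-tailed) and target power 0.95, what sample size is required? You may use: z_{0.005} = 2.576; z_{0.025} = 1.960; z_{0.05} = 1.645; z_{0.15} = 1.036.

Fisher's z: C = ½·ln((1+r)/(1−r)) = ½·ln(1.7397) = 0.2769.
n = ((z_{α/2} + z_β)/C)² + 3.
(1.960 + 1.645) / 0.2769 = 3.605 / 0.2769 = 13.019.
n = 13.019² + 3 = 169.50 + 3 = 172.5.
Round up.

n = 173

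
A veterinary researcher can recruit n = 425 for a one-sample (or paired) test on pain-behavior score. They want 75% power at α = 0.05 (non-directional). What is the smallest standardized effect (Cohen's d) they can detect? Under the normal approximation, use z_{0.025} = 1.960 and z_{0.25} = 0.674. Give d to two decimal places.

For a single sample (or paired design) of n = 425: d_min = (z_{α/2} + z_β)/√n.
z-sum = 1.960 + 0.674 = 2.634.
d_min = 2.634 / √425 = 2.634 / 20.616 = 0.128.

d_min ≈ 0.13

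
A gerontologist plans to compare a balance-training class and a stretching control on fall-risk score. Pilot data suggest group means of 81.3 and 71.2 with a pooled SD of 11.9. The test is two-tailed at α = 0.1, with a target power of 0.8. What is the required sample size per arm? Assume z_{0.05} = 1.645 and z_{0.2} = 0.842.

Cohen's d = |M₁ − M₂| / SD_pooled = |81.3 − 71.2| / 11.9 = 10.1 / 11.9 = 0.849.
For two independent groups with equal n: n = 2·((z_{α/2} + z_β) / d)².
z_{α/2} + z_β = 1.645 + 0.842 = 2.487.
n = 2 × (2.487 / 0.849)² = 2 × 2.929² = 2 × 8.58 = 17.2.
Round up to the next whole participant.

n = 18 per group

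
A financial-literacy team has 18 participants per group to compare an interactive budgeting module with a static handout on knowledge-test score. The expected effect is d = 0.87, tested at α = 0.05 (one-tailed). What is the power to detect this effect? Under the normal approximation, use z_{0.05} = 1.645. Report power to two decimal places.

For two equal groups, power = Φ(d·√(n/2) − z_{α}).
d·√(n/2) = 0.87 × √(18/2) = 0.87 × 3.000 = 2.610.
z_β = 2.610 − 1.645 = 0.965.
Power = Φ(0.965) = 0.833.

power ≈ 0.83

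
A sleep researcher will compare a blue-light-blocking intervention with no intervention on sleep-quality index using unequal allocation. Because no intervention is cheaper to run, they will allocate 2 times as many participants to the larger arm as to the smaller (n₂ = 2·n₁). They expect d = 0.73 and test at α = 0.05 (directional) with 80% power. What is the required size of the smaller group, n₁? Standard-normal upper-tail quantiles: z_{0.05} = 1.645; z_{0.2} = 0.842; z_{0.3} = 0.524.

n₁ = 18

With allocation ratio k = n₂/n₁ = 2, Var(x̄₁−x̄₂) = σ²(1/n₁ + 1/(k·n₁)) = σ²·(k+1)/(k·n₁).
So n₁ = (1 + 1/k)·((z_{α} + z_β)/d)² = 1.500 × (2.487/0.73)².
n₁ = 1.500 × 11.61 = 17.4.
Round up: n₁ = 18, giving n₂ = 2 × 18 = 36.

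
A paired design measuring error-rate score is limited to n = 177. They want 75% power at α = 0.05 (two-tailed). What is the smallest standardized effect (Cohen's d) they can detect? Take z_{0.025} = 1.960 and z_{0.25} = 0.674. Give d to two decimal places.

For a single sample (or paired design) of n = 177: d_min = (z_{α/2} + z_β)/√n.
z-sum = 1.960 + 0.674 = 2.634.
d_min = 2.634 / √177 = 2.634 / 13.304 = 0.198.

d_min ≈ 0.20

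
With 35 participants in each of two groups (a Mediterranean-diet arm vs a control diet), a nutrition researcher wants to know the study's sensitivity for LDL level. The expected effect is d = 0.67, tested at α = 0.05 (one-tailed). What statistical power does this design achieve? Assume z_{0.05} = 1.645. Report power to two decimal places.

For two equal groups, power = Φ(d·√(n/2) − z_{α}).
d·√(n/2) = 0.67 × √(35/2) = 0.67 × 4.183 = 2.803.
z_β = 2.803 − 1.645 = 1.158.
Power = Φ(1.158) = 0.877.

power ≈ 0.88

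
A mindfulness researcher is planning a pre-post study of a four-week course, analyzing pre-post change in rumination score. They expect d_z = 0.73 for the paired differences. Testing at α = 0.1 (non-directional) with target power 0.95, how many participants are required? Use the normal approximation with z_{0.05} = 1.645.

n = 21 pairs

For a paired (one-sample on differences) test: n = ((z_{α/2} + z_β) / d)².
z_{α/2} + z_β = 1.645 + 1.645 = 3.290.
n = (3.290 / 0.73)² = 4.507² = 20.31.
Round up.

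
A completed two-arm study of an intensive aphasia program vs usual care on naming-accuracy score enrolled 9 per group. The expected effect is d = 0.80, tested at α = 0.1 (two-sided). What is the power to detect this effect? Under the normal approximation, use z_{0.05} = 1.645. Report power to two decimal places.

For two equal groups, power = Φ(d·√(n/2) − z_{α/2}).
d·√(n/2) = 0.80 × √(9/2) = 0.80 × 2.121 = 1.697.
z_β = 1.697 − 1.645 = 0.052.
Power = Φ(0.052) = 0.521.

power ≈ 0.52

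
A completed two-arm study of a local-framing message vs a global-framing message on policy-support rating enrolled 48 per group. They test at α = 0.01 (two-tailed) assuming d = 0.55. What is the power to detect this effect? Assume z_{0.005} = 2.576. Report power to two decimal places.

power ≈ 0.55

For two equal groups, power = Φ(d·√(n/2) − z_{α/2}).
d·√(n/2) = 0.55 × √(48/2) = 0.55 × 4.899 = 2.694.
z_β = 2.694 − 2.576 = 0.118.
Power = Φ(0.118) = 0.547.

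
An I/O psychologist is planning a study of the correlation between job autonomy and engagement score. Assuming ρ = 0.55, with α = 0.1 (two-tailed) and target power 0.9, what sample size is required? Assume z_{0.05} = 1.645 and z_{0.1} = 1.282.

Fisher's z: C = ½·ln((1+r)/(1−r)) = ½·ln(3.4444) = 0.6184.
n = ((z_{α/2} + z_β)/C)² + 3.
(1.645 + 1.282) / 0.6184 = 2.927 / 0.6184 = 4.733.
n = 4.733² + 3 = 22.40 + 3 = 25.4.
Round up.

n = 26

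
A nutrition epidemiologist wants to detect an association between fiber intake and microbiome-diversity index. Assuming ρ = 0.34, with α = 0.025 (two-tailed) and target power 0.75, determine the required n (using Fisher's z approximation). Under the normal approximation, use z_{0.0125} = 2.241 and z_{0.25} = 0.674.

Fisher's z: C = ½·ln((1+r)/(1−r)) = ½·ln(2.0303) = 0.3541.
n = ((z_{α/2} + z_β)/C)² + 3.
(2.241 + 0.674) / 0.3541 = 2.915 / 0.3541 = 8.232.
n = 8.232² + 3 = 67.77 + 3 = 70.8.
Round up.

n = 71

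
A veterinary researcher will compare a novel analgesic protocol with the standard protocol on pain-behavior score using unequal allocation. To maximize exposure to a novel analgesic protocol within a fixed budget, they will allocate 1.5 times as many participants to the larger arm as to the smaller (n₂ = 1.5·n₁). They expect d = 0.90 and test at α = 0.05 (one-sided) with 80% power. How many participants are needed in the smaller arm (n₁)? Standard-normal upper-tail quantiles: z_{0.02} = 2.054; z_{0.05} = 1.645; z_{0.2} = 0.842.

With allocation ratio k = n₂/n₁ = 1.5, Var(x̄₁−x̄₂) = σ²(1/n₁ + 1/(k·n₁)) = σ²·(k+1)/(k·n₁).
So n₁ = (1 + 1/k)·((z_{α} + z_β)/d)² = 1.667 × (2.487/0.90)².
n₁ = 1.667 × 7.64 = 12.7.
Round up: n₁ = 13, giving n₂ = ⌈1.5 × 13⌉ = ⌈19.5⌉ = 20.

n₁ = 13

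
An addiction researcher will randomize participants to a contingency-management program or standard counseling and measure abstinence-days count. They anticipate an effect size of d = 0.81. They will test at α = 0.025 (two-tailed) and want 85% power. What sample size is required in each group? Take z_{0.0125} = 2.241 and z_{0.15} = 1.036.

n = 33 per group

For two independent groups with equal n: n = 2·((z_{α/2} + z_β) / d)².
z_{α/2} + z_β = 2.241 + 1.036 = 3.277.
n = 2 × (3.277 / 0.81)² = 2 × 4.046² = 2 × 16.37 = 32.7.
Round up to the next whole participant.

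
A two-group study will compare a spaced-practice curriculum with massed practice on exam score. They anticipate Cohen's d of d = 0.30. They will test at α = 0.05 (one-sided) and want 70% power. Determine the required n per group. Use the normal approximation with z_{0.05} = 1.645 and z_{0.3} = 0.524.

n = 105 per group

For two independent groups with equal n: n = 2·((z_{α} + z_β) / d)².
z_{α} + z_β = 1.645 + 0.524 = 2.169.
n = 2 × (2.169 / 0.30)² = 2 × 7.230² = 2 × 52.27 = 104.5.
Round up to the next whole participant.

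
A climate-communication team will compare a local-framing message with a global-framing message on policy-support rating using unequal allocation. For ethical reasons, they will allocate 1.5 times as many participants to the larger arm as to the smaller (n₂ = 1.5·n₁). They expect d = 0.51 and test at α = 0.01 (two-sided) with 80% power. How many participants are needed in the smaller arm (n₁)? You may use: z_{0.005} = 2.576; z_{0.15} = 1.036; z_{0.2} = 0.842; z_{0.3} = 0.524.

With allocation ratio k = n₂/n₁ = 1.5, Var(x̄₁−x̄₂) = σ²(1/n₁ + 1/(k·n₁)) = σ²·(k+1)/(k·n₁).
So n₁ = (1 + 1/k)·((z_{α/2} + z_β)/d)² = 1.667 × (3.418/0.51)².
n₁ = 1.667 × 44.92 = 74.9.
Round up: n₁ = 75, giving n₂ = ⌈1.5 × 75⌉ = ⌈112.5⌉ = 113.

n₁ = 75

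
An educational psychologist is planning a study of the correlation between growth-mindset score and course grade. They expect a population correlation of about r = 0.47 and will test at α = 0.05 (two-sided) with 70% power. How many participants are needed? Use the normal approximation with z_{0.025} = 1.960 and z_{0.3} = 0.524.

n = 27

Fisher's z: C = ½·ln((1+r)/(1−r)) = ½·ln(2.7736) = 0.5101.
n = ((z_{α/2} + z_β)/C)² + 3.
(1.960 + 0.524) / 0.5101 = 2.484 / 0.5101 = 4.870.
n = 4.870² + 3 = 23.71 + 3 = 26.7.
Round up.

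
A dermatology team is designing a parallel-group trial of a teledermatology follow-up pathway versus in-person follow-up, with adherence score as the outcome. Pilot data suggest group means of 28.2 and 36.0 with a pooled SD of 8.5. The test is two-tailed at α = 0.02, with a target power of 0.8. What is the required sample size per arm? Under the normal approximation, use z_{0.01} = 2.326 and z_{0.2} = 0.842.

n = 24 per group

Cohen's d = |M₁ − M₂| / SD_pooled = |28.2 − 36.0| / 8.5 = 7.8 / 8.5 = 0.918.
For two independent groups with equal n: n = 2·((z_{α/2} + z_β) / d)².
z_{α/2} + z_β = 2.326 + 0.842 = 3.168.
n = 2 × (3.168 / 0.918)² = 2 × 3.451² = 2 × 11.91 = 23.8.
Round up to the next whole participant.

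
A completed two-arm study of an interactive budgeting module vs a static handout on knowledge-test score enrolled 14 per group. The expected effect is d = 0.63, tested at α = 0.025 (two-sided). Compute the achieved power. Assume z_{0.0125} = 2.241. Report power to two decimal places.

For two equal groups, power = Φ(d·√(n/2) − z_{α/2}).
d·√(n/2) = 0.63 × √(14/2) = 0.63 × 2.646 = 1.667.
z_β = 1.667 − 2.241 = -0.574.
Power = Φ(-0.574) = 0.283.

power ≈ 0.28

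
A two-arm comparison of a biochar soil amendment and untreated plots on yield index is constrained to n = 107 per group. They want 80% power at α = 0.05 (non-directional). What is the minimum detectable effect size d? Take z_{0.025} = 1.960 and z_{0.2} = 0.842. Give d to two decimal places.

For two independent groups of n = 107 each: d_min = (z_{α/2} + z_β)·√(2/n).
z-sum = 1.960 + 0.842 = 2.802.
d_min = 2.802 × √(2/107) = 2.802 × 0.1367 = 0.383.

d_min ≈ 0.38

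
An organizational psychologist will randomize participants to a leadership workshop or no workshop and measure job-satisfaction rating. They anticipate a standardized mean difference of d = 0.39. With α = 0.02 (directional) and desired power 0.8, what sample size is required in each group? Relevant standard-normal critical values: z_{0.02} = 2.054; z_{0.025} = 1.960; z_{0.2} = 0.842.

n = 111 per group

For two independent groups with equal n: n = 2·((z_{α} + z_β) / d)².
z_{α} + z_β = 2.054 + 0.842 = 2.896.
n = 2 × (2.896 / 0.39)² = 2 × 7.426² = 2 × 55.14 = 110.3.
Round up to the next whole participant.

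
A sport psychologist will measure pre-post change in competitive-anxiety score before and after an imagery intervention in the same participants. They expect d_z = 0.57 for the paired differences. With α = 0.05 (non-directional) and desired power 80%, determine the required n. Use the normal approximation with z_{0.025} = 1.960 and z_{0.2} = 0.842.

For a paired (one-sample on differences) test: n = ((z_{α/2} + z_β) / d)².
z_{α/2} + z_β = 1.960 + 0.842 = 2.802.
n = (2.802 / 0.57)² = 4.916² = 24.16.
Round up.

n = 25 pairs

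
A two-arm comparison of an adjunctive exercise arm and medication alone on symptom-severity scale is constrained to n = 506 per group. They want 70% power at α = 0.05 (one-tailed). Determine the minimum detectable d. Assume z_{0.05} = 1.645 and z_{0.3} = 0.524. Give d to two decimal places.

For two independent groups of n = 506 each: d_min = (z_{α} + z_β)·√(2/n).
z-sum = 1.645 + 0.524 = 2.169.
d_min = 2.169 × √(2/506) = 2.169 × 0.0629 = 0.136.

d_min ≈ 0.14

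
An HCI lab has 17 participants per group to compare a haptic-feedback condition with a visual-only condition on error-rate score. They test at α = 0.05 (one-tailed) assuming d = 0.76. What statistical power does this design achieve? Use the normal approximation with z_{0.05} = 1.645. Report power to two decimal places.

power ≈ 0.72

For two equal groups, power = Φ(d·√(n/2) − z_{α}).
d·√(n/2) = 0.76 × √(17/2) = 0.76 × 2.915 = 2.216.
z_β = 2.216 − 1.645 = 0.571.
Power = Φ(0.571) = 0.716.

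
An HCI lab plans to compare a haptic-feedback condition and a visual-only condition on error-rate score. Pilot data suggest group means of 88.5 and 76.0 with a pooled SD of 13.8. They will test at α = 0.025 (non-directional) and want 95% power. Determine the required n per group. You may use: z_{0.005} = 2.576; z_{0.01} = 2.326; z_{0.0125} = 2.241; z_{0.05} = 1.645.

Cohen's d = |M₁ − M₂| / SD_pooled = |88.5 − 76.0| / 13.8 = 12.5 / 13.8 = 0.906.
For two independent groups with equal n: n = 2·((z_{α/2} + z_β) / d)².
z_{α/2} + z_β = 2.241 + 1.645 = 3.886.
n = 2 × (3.886 / 0.906)² = 2 × 4.289² = 2 × 18.40 = 36.8.
Round up to the next whole participant.

n = 37 per group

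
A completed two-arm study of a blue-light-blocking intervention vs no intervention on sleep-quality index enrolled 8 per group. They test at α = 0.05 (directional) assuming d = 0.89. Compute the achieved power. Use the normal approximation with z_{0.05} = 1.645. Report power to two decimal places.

power ≈ 0.55

For two equal groups, power = Φ(d·√(n/2) − z_{α}).
d·√(n/2) = 0.89 × √(8/2) = 0.89 × 2.000 = 1.780.
z_β = 1.780 − 1.645 = 0.135.
Power = Φ(0.135) = 0.554.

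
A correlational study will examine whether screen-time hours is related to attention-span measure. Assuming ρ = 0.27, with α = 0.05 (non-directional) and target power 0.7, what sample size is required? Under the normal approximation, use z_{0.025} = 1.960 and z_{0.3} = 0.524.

Fisher's z: C = ½·ln((1+r)/(1−r)) = ½·ln(1.7397) = 0.2769.
n = ((z_{α/2} + z_β)/C)² + 3.
(1.960 + 0.524) / 0.2769 = 2.484 / 0.2769 = 8.971.
n = 8.971² + 3 = 80.47 + 3 = 83.5.
Round up.

n = 84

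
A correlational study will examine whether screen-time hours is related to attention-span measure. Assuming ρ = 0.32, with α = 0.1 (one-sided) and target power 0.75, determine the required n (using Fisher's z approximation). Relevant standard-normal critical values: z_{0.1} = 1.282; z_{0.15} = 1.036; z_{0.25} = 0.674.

n = 38

Fisher's z: C = ½·ln((1+r)/(1−r)) = ½·ln(1.9412) = 0.3316.
n = ((z_{α} + z_β)/C)² + 3.
(1.282 + 0.674) / 0.3316 = 1.956 / 0.3316 = 5.899.
n = 5.899² + 3 = 34.79 + 3 = 37.8.
Round up.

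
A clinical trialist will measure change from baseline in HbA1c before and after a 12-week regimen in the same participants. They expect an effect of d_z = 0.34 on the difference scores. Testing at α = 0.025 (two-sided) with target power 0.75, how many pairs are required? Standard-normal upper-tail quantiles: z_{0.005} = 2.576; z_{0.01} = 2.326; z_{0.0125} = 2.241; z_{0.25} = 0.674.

For a paired (one-sample on differences) test: n = ((z_{α/2} + z_β) / d)².
z_{α/2} + z_β = 2.241 + 0.674 = 2.915.
n = (2.915 / 0.34)² = 8.574² = 73.51.
Round up.

n = 74 pairs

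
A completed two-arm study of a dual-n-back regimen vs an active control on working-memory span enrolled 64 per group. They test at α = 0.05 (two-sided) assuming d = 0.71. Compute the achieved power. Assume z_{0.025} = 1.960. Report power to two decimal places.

For two equal groups, power = Φ(d·√(n/2) − z_{α/2}).
d·√(n/2) = 0.71 × √(64/2) = 0.71 × 5.657 = 4.016.
z_β = 4.016 − 1.960 = 2.056.
Power = Φ(2.056) = 0.980.

power ≈ 0.98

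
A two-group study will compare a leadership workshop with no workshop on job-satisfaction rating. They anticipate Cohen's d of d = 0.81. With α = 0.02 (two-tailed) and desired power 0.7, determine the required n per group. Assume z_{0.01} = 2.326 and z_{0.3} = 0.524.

For two independent groups with equal n: n = 2·((z_{α/2} + z_β) / d)².
z_{α/2} + z_β = 2.326 + 0.524 = 2.850.
n = 2 × (2.850 / 0.81)² = 2 × 3.519² = 2 × 12.38 = 24.8.
Round up to the next whole participant.

n = 25 per group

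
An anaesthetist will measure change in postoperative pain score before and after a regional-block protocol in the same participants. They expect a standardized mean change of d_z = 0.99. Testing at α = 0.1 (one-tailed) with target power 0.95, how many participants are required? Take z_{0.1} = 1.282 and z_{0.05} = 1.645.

n = 9 pairs

For a paired (one-sample on differences) test: n = ((z_{α} + z_β) / d)².
z_{α} + z_β = 1.282 + 1.645 = 2.927.
n = (2.927 / 0.99)² = 2.957² = 8.74.
Round up.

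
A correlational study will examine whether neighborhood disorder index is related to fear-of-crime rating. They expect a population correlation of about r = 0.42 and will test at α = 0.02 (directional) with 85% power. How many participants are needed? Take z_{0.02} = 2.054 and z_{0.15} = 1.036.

Fisher's z: C = ½·ln((1+r)/(1−r)) = ½·ln(2.4483) = 0.4477.
n = ((z_{α} + z_β)/C)² + 3.
(2.054 + 1.036) / 0.4477 = 3.090 / 0.4477 = 6.902.
n = 6.902² + 3 = 47.64 + 3 = 50.6.
Round up.

n = 51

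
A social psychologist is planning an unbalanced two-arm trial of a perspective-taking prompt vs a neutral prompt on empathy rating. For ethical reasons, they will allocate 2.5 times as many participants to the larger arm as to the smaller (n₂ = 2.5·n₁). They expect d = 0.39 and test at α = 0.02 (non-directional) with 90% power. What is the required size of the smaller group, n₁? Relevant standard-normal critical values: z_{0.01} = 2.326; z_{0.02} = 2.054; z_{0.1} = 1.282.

With allocation ratio k = n₂/n₁ = 2.5, Var(x̄₁−x̄₂) = σ²(1/n₁ + 1/(k·n₁)) = σ²·(k+1)/(k·n₁).
So n₁ = (1 + 1/k)·((z_{α/2} + z_β)/d)² = 1.400 × (3.608/0.39)².
n₁ = 1.400 × 85.59 = 119.8.
Round up: n₁ = 120, giving n₂ = 2.5 × 120 = 300.

n₁ = 120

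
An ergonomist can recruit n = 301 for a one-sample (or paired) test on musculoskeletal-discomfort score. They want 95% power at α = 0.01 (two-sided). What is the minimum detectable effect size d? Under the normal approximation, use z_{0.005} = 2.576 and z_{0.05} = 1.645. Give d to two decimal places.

For a single sample (or paired design) of n = 301: d_min = (z_{α/2} + z_β)/√n.
z-sum = 2.576 + 1.645 = 4.221.
d_min = 4.221 / √301 = 4.221 / 17.349 = 0.243.

d_min ≈ 0.24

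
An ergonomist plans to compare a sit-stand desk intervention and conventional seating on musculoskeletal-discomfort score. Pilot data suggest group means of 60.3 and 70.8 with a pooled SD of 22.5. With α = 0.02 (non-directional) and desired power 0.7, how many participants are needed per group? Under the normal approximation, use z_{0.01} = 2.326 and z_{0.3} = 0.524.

Cohen's d = |M₁ − M₂| / SD_pooled = |60.3 − 70.8| / 22.5 = 10.5 / 22.5 = 0.467.
For two independent groups with equal n: n = 2·((z_{α/2} + z_β) / d)².
z_{α/2} + z_β = 2.326 + 0.524 = 2.850.
n = 2 × (2.850 / 0.467)² = 2 × 6.103² = 2 × 37.24 = 74.5.
Round up to the next whole participant.

n = 75 per group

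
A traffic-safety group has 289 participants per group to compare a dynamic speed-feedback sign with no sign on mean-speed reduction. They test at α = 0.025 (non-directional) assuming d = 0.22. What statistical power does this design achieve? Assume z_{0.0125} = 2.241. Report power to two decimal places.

power ≈ 0.66

For two equal groups, power = Φ(d·√(n/2) − z_{α/2}).
d·√(n/2) = 0.22 × √(289/2) = 0.22 × 12.021 = 2.645.
z_β = 2.645 − 2.241 = 0.404.
Power = Φ(0.404) = 0.657.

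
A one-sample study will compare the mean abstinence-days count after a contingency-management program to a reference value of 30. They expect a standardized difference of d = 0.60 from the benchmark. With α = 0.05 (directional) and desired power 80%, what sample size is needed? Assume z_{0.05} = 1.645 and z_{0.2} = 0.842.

For a one-sample test: n = ((z_{α} + z_β) / d)².
z_{α} + z_β = 1.645 + 0.842 = 2.487.
n = (2.487 / 0.60)² = 4.145² = 17.18.
Round up.

n = 18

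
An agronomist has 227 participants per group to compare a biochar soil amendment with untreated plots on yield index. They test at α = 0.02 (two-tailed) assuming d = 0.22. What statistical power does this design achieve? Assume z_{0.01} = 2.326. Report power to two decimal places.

For two equal groups, power = Φ(d·√(n/2) − z_{α/2}).
d·√(n/2) = 0.22 × √(227/2) = 0.22 × 10.654 = 2.344.
z_β = 2.344 − 2.326 = 0.018.
Power = Φ(0.018) = 0.507.

power ≈ 0.51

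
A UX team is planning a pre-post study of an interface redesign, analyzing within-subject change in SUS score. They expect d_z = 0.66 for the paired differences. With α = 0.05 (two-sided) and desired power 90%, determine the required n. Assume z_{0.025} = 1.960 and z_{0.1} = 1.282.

For a paired (one-sample on differences) test: n = ((z_{α/2} + z_β) / d)².
z_{α/2} + z_β = 1.960 + 1.282 = 3.242.
n = (3.242 / 0.66)² = 4.912² = 24.13.
Round up.

n = 25 pairs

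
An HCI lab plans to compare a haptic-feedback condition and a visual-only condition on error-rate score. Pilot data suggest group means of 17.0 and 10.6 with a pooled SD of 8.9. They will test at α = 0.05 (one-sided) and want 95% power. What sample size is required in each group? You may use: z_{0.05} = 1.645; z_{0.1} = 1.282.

n = 42 per group

Cohen's d = |M₁ − M₂| / SD_pooled = |17.0 − 10.6| / 8.9 = 6.4 / 8.9 = 0.719.
For two independent groups with equal n: n = 2·((z_{α} + z_β) / d)².
z_{α} + z_β = 1.645 + 1.645 = 3.290.
n = 2 × (3.290 / 0.719)² = 2 × 4.576² = 2 × 20.94 = 41.9.
Round up to the next whole participant.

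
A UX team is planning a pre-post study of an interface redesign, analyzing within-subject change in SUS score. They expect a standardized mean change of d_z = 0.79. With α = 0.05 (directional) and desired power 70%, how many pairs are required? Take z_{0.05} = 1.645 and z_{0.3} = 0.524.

For a paired (one-sample on differences) test: n = ((z_{α} + z_β) / d)².
z_{α} + z_β = 1.645 + 0.524 = 2.169.
n = (2.169 / 0.79)² = 2.746² = 7.54.
Round up.

n = 8 pairs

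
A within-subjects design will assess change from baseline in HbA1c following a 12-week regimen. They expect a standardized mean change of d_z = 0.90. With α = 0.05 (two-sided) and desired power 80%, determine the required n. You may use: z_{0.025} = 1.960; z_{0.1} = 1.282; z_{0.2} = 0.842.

For a paired (one-sample on differences) test: n = ((z_{α/2} + z_β) / d)².
z_{α/2} + z_β = 1.960 + 0.842 = 2.802.
n = (2.802 / 0.90)² = 3.113² = 9.69.
Round up.

n = 10 pairs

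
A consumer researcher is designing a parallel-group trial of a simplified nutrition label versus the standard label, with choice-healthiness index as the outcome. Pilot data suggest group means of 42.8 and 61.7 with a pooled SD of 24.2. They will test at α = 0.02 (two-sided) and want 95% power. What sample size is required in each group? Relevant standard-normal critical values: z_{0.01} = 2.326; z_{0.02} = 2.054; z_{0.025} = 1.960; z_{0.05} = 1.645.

n = 52 per group

Cohen's d = |M₁ − M₂| / SD_pooled = |42.8 − 61.7| / 24.2 = 18.9 / 24.2 = 0.781.
For two independent groups with equal n: n = 2·((z_{α/2} + z_β) / d)².
z_{α/2} + z_β = 2.326 + 1.645 = 3.971.
n = 2 × (3.971 / 0.781)² = 2 × 5.085² = 2 × 25.85 = 51.7.
Round up to the next whole participant.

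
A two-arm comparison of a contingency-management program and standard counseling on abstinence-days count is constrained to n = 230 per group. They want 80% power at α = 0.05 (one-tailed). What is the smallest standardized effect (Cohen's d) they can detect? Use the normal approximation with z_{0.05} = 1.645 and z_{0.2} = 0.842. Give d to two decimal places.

d_min ≈ 0.23

For two independent groups of n = 230 each: d_min = (z_{α} + z_β)·√(2/n).
z-sum = 1.645 + 0.842 = 2.487.
d_min = 2.487 × √(2/230) = 2.487 × 0.0933 = 0.232.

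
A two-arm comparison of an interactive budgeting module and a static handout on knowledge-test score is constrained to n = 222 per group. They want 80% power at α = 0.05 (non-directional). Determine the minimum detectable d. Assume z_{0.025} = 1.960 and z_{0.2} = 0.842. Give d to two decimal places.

d_min ≈ 0.27

For two independent groups of n = 222 each: d_min = (z_{α/2} + z_β)·√(2/n).
z-sum = 1.960 + 0.842 = 2.802.
d_min = 2.802 × √(2/222) = 2.802 × 0.0949 = 0.266.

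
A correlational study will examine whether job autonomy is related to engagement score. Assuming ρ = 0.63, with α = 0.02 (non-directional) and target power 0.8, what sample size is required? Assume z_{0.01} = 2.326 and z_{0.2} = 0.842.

n = 22

Fisher's z: C = ½·ln((1+r)/(1−r)) = ½·ln(4.4054) = 0.7414.
n = ((z_{α/2} + z_β)/C)² + 3.
(2.326 + 0.842) / 0.7414 = 3.168 / 0.7414 = 4.273.
n = 4.273² + 3 = 18.26 + 3 = 21.3.
Round up.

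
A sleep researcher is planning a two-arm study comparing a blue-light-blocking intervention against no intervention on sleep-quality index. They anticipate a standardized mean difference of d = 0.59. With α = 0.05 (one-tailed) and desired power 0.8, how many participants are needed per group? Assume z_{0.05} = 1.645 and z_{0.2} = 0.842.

For two independent groups with equal n: n = 2·((z_{α} + z_β) / d)².
z_{α} + z_β = 1.645 + 0.842 = 2.487.
n = 2 × (2.487 / 0.59)² = 2 × 4.215² = 2 × 17.77 = 35.5.
Round up to the next whole participant.

n = 36 per group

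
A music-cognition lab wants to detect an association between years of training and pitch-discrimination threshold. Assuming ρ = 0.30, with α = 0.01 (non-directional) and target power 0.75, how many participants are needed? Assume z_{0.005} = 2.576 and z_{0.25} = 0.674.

n = 114

Fisher's z: C = ½·ln((1+r)/(1−r)) = ½·ln(1.8571) = 0.3095.
n = ((z_{α/2} + z_β)/C)² + 3.
(2.576 + 0.674) / 0.3095 = 3.250 / 0.3095 = 10.501.
n = 10.501² + 3 = 110.27 + 3 = 113.3.
Round up.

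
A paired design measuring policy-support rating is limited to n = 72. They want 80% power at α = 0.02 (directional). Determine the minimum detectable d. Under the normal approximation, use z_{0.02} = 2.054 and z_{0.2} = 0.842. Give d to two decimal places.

For a single sample (or paired design) of n = 72: d_min = (z_{α} + z_β)/√n.
z-sum = 2.054 + 0.842 = 2.896.
d_min = 2.896 / √72 = 2.896 / 8.485 = 0.341.

d_min ≈ 0.34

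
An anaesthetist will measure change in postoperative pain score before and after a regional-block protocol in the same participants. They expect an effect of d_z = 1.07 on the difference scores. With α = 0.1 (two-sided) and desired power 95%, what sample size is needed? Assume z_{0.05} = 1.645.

n = 10 pairs

For a paired (one-sample on differences) test: n = ((z_{α/2} + z_β) / d)².
z_{α/2} + z_β = 1.645 + 1.645 = 3.290.
n = (3.290 / 1.07)² = 3.075² = 9.45.
Round up.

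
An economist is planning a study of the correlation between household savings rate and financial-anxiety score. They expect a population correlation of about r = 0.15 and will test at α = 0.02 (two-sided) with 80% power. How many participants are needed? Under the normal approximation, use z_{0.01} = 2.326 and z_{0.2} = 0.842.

Fisher's z: C = ½·ln((1+r)/(1−r)) = ½·ln(1.3529) = 0.1511.
n = ((z_{α/2} + z_β)/C)² + 3.
(2.326 + 0.842) / 0.1511 = 3.168 / 0.1511 = 20.966.
n = 20.966² + 3 = 439.58 + 3 = 442.6.
Round up.

n = 443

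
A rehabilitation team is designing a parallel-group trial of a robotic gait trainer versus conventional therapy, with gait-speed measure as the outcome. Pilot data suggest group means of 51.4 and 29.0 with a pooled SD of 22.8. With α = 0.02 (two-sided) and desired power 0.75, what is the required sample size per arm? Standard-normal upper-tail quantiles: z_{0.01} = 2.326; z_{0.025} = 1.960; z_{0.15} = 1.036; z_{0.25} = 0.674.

Cohen's d = |M₁ − M₂| / SD_pooled = |51.4 − 29.0| / 22.8 = 22.4 / 22.8 = 0.982.
For two independent groups with equal n: n = 2·((z_{α/2} + z_β) / d)².
z_{α/2} + z_β = 2.326 + 0.674 = 3.000.
n = 2 × (3.000 / 0.982)² = 2 × 3.055² = 2 × 9.33 = 18.7.
Round up to the next whole participant.

n = 19 per group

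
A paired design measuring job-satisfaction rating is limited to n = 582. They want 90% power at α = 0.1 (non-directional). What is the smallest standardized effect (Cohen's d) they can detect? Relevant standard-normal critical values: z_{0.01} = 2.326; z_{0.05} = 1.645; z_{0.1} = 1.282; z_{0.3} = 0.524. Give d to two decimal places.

d_min ≈ 0.12

For a single sample (or paired design) of n = 582: d_min = (z_{α/2} + z_β)/√n.
z-sum = 1.645 + 1.282 = 2.927.
d_min = 2.927 / √582 = 2.927 / 24.125 = 0.121.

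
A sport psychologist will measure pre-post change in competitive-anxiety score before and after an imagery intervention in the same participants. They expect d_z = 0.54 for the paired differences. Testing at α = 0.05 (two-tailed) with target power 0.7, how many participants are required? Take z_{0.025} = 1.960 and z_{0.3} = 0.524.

For a paired (one-sample on differences) test: n = ((z_{α/2} + z_β) / d)².
z_{α/2} + z_β = 1.960 + 0.524 = 2.484.
n = (2.484 / 0.54)² = 4.600² = 21.16.
Round up.

n = 22 pairs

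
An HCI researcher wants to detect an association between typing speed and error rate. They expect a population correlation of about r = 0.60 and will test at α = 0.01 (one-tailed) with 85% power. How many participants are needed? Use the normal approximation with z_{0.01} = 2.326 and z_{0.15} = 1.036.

n = 27

Fisher's z: C = ½·ln((1+r)/(1−r)) = ½·ln(4.0000) = 0.6931.
n = ((z_{α} + z_β)/C)² + 3.
(2.326 + 1.036) / 0.6931 = 3.362 / 0.6931 = 4.851.
n = 4.851² + 3 = 23.53 + 3 = 26.5.
Round up.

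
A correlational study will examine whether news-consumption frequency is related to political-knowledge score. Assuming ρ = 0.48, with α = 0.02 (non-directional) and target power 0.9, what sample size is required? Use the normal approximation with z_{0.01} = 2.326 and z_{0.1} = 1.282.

Fisher's z: C = ½·ln((1+r)/(1−r)) = ½·ln(2.8462) = 0.5230.
n = ((z_{α/2} + z_β)/C)² + 3.
(2.326 + 1.282) / 0.5230 = 3.608 / 0.5230 = 6.899.
n = 6.899² + 3 = 47.59 + 3 = 50.6.
Round up.

n = 51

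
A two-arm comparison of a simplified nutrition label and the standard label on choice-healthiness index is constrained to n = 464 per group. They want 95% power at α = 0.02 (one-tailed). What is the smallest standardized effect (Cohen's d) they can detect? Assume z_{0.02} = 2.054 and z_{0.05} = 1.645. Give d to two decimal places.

For two independent groups of n = 464 each: d_min = (z_{α} + z_β)·√(2/n).
z-sum = 2.054 + 1.645 = 3.699.
d_min = 3.699 × √(2/464) = 3.699 × 0.0657 = 0.243.

d_min ≈ 0.24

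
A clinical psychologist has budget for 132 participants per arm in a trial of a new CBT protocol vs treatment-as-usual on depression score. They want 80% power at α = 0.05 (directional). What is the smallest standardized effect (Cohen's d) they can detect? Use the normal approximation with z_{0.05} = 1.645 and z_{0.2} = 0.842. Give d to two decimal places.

For two independent groups of n = 132 each: d_min = (z_{α} + z_β)·√(2/n).
z-sum = 1.645 + 0.842 = 2.487.
d_min = 2.487 × √(2/132) = 2.487 × 0.1231 = 0.306.

d_min ≈ 0.31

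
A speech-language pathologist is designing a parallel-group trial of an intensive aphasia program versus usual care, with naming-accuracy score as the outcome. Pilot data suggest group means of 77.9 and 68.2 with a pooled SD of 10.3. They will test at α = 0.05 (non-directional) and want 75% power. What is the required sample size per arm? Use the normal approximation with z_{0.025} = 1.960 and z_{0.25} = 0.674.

n = 16 per group

Cohen's d = |M₁ − M₂| / SD_pooled = |77.9 − 68.2| / 10.3 = 9.7 / 10.3 = 0.942.
For two independent groups with equal n: n = 2·((z_{α/2} + z_β) / d)².
z_{α/2} + z_β = 1.960 + 0.674 = 2.634.
n = 2 × (2.634 / 0.942)² = 2 × 2.796² = 2 × 7.82 = 15.6.
Round up to the next whole participant.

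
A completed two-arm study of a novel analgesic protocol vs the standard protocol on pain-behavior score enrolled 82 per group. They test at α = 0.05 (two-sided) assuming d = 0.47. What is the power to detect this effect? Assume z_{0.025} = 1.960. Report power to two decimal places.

power ≈ 0.85

For two equal groups, power = Φ(d·√(n/2) − z_{α/2}).
d·√(n/2) = 0.47 × √(82/2) = 0.47 × 6.403 = 3.009.
z_β = 3.009 − 1.960 = 1.049.
Power = Φ(1.049) = 0.853.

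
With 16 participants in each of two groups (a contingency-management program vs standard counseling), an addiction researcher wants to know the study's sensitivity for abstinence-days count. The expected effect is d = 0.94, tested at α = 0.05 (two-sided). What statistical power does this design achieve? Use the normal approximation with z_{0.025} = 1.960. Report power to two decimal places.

For two equal groups, power = Φ(d·√(n/2) − z_{α/2}).
d·√(n/2) = 0.94 × √(16/2) = 0.94 × 2.828 = 2.659.
z_β = 2.659 − 1.960 = 0.699.
Power = Φ(0.699) = 0.758.

power ≈ 0.76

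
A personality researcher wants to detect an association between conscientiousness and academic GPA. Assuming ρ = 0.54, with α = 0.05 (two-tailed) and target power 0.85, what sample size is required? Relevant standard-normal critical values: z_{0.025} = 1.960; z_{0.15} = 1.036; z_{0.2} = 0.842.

n = 28

Fisher's z: C = ½·ln((1+r)/(1−r)) = ½·ln(3.3478) = 0.6042.
n = ((z_{α/2} + z_β)/C)² + 3.
(1.960 + 1.036) / 0.6042 = 2.996 / 0.6042 = 4.959.
n = 4.959² + 3 = 24.59 + 3 = 27.6.
Round up.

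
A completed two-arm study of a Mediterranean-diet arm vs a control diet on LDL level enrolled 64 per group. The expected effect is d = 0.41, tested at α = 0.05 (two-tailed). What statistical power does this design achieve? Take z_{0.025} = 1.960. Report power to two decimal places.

For two equal groups, power = Φ(d·√(n/2) − z_{α/2}).
d·√(n/2) = 0.41 × √(64/2) = 0.41 × 5.657 = 2.319.
z_β = 2.319 − 1.960 = 0.359.
Power = Φ(0.359) = 0.640.

power ≈ 0.64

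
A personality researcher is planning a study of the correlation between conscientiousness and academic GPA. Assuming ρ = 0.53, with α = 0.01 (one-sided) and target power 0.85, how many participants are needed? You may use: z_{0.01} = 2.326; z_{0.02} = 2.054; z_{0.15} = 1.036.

n = 36

Fisher's z: C = ½·ln((1+r)/(1−r)) = ½·ln(3.2553) = 0.5901.
n = ((z_{α} + z_β)/C)² + 3.
(2.326 + 1.036) / 0.5901 = 3.362 / 0.5901 = 5.697.
n = 5.697² + 3 = 32.46 + 3 = 35.5.
Round up.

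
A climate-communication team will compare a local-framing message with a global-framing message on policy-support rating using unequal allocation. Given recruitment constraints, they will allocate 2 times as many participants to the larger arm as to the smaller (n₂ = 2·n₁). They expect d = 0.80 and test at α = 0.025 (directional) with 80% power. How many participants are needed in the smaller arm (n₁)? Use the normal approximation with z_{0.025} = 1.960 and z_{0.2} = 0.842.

n₁ = 19

With allocation ratio k = n₂/n₁ = 2, Var(x̄₁−x̄₂) = σ²(1/n₁ + 1/(k·n₁)) = σ²·(k+1)/(k·n₁).
So n₁ = (1 + 1/k)·((z_{α} + z_β)/d)² = 1.500 × (2.802/0.80)².
n₁ = 1.500 × 12.27 = 18.4.
Round up: n₁ = 19, giving n₂ = 2 × 19 = 38.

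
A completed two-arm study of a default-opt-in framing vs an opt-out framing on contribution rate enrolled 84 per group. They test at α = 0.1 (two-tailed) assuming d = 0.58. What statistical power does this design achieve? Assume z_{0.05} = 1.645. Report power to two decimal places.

For two equal groups, power = Φ(d·√(n/2) − z_{α/2}).
d·√(n/2) = 0.58 × √(84/2) = 0.58 × 6.481 = 3.759.
z_β = 3.759 − 1.645 = 2.114.
Power = Φ(2.114) = 0.983.

power ≈ 0.98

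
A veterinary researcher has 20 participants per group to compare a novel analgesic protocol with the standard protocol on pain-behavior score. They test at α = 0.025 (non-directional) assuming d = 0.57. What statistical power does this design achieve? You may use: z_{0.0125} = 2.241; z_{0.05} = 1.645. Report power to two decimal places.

For two equal groups, power = Φ(d·√(n/2) − z_{α/2}).
d·√(n/2) = 0.57 × √(20/2) = 0.57 × 3.162 = 1.802.
z_β = 1.802 − 2.241 = -0.439.
Power = Φ(-0.439) = 0.331.

power ≈ 0.33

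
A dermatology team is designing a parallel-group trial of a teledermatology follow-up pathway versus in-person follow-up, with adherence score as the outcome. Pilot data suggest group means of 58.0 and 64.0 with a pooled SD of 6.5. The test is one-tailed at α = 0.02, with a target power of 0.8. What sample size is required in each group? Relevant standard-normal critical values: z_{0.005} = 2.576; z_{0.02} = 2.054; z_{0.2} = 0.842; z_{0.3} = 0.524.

n = 20 per group

Cohen's d = |M₁ − M₂| / SD_pooled = |58.0 − 64.0| / 6.5 = 6.0 / 6.5 = 0.923.
For two independent groups with equal n: n = 2·((z_{α} + z_β) / d)².
z_{α} + z_β = 2.054 + 0.842 = 2.896.
n = 2 × (2.896 / 0.923)² = 2 × 3.138² = 2 × 9.84 = 19.7.
Round up to the next whole participant.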